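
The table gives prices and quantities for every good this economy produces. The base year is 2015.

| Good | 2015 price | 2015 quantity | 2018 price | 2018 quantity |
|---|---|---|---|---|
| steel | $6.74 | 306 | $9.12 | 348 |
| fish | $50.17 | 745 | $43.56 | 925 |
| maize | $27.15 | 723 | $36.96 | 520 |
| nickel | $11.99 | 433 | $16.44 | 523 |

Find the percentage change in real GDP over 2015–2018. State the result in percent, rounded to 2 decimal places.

7.60%

Real GDP 2015 = Nominal GDP 2015 = 6.74·306 + 50.17·745 + 27.15·723 + 11.99·433 = 64260.21.
Real GDP 2018 (at 2015 prices) = 6.74·348 + 50.17·925 + 27.15·520 + 11.99·523 = 69141.54.
Real growth = 69141.54/64260.21 − 1 = 0.0760.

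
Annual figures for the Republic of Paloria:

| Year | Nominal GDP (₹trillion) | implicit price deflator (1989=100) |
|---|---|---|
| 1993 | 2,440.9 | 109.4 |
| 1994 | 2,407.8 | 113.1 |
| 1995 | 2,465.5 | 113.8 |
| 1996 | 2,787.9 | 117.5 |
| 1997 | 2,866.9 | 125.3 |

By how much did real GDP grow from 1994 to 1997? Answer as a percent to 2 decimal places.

Real GDP 1994 = 2407.8/1.131 = 2128.91.
Real GDP 1997 = 2866.9/1.253 = 2288.03.
Change = 2288.03/2128.91 − 1 = 0.0747.

7.47%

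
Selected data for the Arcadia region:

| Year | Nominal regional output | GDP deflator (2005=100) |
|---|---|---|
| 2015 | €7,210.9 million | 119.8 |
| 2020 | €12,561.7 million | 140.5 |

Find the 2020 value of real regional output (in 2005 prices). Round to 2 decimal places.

Real regional output = Nominal / (GDP deflator/100) = 12561.7 / 1.405 = 8940.71.

€8,940.71 million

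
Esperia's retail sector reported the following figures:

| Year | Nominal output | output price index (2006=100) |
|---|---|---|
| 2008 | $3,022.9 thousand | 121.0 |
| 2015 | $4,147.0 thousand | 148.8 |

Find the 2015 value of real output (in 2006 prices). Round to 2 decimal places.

$2,786.96 thousand

Real output = Nominal / (output price index/100) = 4147.0 / 1.488 = 2786.96.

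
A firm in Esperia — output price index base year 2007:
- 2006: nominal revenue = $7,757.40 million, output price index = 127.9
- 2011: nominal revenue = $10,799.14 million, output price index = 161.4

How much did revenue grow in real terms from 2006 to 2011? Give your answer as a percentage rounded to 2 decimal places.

Real revenue 2006 = 7757.40 / 1.279 = 6065.21.
Real revenue 2011 = 10799.14 / 1.614 = 6690.92.
Real growth = 6690.92 / 6065.21 − 1 = 0.1032.

10.32%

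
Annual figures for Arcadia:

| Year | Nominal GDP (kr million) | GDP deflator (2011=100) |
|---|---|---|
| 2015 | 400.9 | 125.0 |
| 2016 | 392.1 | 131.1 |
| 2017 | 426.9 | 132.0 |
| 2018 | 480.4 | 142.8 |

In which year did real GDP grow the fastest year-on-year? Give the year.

2016: real = 392.1/1.311 = 299.08; growth vs 2015 (320.72) = -6.75%.
2017: real = 426.9/1.320 = 323.41; growth vs 2016 (299.08) = 8.13%.
2018: real = 480.4/1.428 = 336.41; growth vs 2017 (323.41) = 4.02%.

2017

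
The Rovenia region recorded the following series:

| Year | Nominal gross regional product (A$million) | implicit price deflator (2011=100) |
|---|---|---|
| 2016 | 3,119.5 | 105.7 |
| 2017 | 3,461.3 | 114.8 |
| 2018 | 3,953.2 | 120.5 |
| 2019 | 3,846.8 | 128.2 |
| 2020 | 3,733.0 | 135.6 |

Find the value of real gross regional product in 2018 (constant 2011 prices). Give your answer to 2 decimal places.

Real gross regional product 2018 = 3953.2 / 1.205 = 3280.66.

A$3,280.66 million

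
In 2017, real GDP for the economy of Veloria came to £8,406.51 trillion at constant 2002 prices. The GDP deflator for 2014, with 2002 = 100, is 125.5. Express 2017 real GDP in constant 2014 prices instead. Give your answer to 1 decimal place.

£10,550.2 trillion

Real GDP in 2014 prices = Real GDP in 2002 prices × (P_2014/P_2002) = 8406.51 × 1.255 = 10550.17.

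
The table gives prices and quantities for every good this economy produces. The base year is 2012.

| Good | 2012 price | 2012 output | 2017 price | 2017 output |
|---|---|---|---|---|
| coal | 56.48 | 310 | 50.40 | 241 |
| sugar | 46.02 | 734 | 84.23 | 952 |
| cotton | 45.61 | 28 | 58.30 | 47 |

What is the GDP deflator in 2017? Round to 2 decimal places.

Nominal GDP 2017 = 50.40·241 + 84.23·952 + 58.30·47 = 95073.46.
Real GDP 2017 (at 2012 prices) = 56.48·241 + 46.02·952 + 45.61·47 = 59566.39.
Deflator = Nominal/Real × 100 = 95073.46/59566.39 × 100 = 159.609.

159.61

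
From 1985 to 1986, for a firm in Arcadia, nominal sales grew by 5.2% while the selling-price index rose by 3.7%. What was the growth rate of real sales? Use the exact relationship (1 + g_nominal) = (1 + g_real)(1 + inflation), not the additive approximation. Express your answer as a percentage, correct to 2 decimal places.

1.45%

(1 + g_nom) = (1 + g_real)(1 + π), so g_real = 1.0520 / 1.0370 − 1 = 0.01446.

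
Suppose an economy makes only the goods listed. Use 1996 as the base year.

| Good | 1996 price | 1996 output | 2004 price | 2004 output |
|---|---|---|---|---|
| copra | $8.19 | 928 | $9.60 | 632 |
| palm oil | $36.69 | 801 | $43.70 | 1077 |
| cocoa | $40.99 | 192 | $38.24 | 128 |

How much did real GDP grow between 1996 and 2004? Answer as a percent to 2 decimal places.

11.32%

Real GDP 1996 = Nominal GDP 1996 = 8.19·928 + 36.69·801 + 40.99·192 = 44859.09.
Real GDP 2004 (at 1996 prices) = 8.19·632 + 36.69·1077 + 40.99·128 = 49937.93.
Real growth = 49937.93/44859.09 − 1 = 0.1132.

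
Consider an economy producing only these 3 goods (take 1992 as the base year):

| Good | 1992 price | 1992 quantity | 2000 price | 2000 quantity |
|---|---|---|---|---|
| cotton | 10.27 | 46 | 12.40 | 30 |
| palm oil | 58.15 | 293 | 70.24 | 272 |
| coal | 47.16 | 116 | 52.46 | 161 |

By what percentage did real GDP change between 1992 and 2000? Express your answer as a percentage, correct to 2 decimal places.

3.21%

Real GDP 1992 = Nominal GDP 1992 = 10.27·46 + 58.15·293 + 47.16·116 = 22980.93.
Real GDP 2000 (at 1992 prices) = 10.27·30 + 58.15·272 + 47.16·161 = 23717.66.
Real growth = 23717.66/22980.93 − 1 = 0.0321.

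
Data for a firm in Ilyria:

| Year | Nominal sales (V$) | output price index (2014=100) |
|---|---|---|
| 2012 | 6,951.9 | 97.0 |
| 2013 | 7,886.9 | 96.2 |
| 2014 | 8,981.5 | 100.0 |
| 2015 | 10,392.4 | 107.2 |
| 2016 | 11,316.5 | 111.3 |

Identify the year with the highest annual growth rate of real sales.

2013

2013: real = 7886.9/0.962 = 8198.44; growth vs 2012 (7166.91) = 14.39%.
2014: real = 8981.5/1.000 = 8981.50; growth vs 2013 (8198.44) = 9.55%.
2015: real = 10392.4/1.072 = 9694.40; growth vs 2014 (8981.50) = 7.94%.
2016: real = 11316.5/1.113 = 10167.57; growth vs 2015 (9694.40) = 4.88%.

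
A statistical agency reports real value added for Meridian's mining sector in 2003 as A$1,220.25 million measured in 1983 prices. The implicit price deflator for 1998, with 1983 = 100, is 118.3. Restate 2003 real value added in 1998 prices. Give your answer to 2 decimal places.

A$1,443.56 million

Real value added in 1998 prices = Real value added in 1983 prices × (P_1998/P_1983) = 1220.25 × 1.183 = 1443.56.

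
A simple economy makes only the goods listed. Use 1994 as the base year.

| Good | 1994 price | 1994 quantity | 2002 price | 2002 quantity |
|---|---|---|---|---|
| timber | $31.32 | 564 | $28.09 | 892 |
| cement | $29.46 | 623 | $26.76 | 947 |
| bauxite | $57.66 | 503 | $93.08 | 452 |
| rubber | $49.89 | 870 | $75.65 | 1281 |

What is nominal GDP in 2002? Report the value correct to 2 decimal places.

Nominal GDP 2002 = Σ (p_2002 × q_2002) = 28.09·892 + 26.76·947 + 93.08·452 + 75.65·1281 = 189377.81.

$189377.81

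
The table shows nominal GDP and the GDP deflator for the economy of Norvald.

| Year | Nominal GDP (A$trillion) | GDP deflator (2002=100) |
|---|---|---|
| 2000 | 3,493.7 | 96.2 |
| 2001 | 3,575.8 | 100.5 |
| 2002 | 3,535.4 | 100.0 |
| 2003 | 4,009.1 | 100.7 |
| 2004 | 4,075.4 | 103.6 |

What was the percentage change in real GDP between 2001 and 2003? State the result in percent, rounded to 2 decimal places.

11.89%

Real GDP 2001 = 3575.8/1.005 = 3558.01.
Real GDP 2003 = 4009.1/1.007 = 3981.23.
Change = 3981.23/3558.01 − 1 = 0.1189.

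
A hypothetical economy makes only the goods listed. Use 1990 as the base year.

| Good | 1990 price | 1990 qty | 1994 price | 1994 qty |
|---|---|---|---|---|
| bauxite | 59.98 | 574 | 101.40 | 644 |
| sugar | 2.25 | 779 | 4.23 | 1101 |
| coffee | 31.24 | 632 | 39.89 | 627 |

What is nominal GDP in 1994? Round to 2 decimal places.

94969.86

Nominal GDP 1994 = Σ (p_1994 × q_1994) = 101.40·644 + 4.23·1101 + 39.89·627 = 94969.86.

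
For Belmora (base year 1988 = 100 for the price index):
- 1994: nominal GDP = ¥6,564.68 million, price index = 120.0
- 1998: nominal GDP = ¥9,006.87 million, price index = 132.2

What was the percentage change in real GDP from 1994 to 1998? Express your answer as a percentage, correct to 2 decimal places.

Real GDP 1994 = 6564.68 / 1.200 = 5470.57.
Real GDP 1998 = 9006.87 / 1.322 = 6813.06.
Real growth = 6813.06 / 5470.57 − 1 = 0.2454.

24.54%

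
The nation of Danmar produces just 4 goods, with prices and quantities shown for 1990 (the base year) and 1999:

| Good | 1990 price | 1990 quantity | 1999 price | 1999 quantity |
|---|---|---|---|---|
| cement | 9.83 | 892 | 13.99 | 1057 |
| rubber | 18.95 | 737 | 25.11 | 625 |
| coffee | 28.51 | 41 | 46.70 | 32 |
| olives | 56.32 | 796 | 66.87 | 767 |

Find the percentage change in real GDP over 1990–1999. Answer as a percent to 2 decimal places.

Real GDP 1990 = Nominal GDP 1990 = 9.83·892 + 18.95·737 + 28.51·41 + 56.32·796 = 68734.14.
Real GDP 1999 (at 1990 prices) = 9.83·1057 + 18.95·625 + 28.51·32 + 56.32·767 = 66343.82.
Real growth = 66343.82/68734.14 − 1 = -0.0348.

-3.48%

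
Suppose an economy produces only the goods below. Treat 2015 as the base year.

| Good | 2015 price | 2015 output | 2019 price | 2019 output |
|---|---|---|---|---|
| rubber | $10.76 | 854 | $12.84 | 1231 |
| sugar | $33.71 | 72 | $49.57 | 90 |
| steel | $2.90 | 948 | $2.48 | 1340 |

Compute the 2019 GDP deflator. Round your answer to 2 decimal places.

116.98

Nominal GDP 2019 = 12.84·1231 + 49.57·90 + 2.48·1340 = 23590.54.
Real GDP 2019 (at 2015 prices) = 10.76·1231 + 33.71·90 + 2.90·1340 = 20165.46.
Deflator = Nominal/Real × 100 = 23590.54/20165.46 × 100 = 116.985.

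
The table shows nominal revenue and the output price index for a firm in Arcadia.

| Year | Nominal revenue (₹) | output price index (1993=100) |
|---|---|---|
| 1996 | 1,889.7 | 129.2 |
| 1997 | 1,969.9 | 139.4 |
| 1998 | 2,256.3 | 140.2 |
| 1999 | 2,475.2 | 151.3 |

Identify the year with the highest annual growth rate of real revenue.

1997: real = 1969.9/1.394 = 1413.13; growth vs 1996 (1462.62) = -3.38%.
1998: real = 2256.3/1.402 = 1609.34; growth vs 1997 (1413.13) = 13.88%.
1999: real = 2475.2/1.513 = 1635.96; growth vs 1998 (1609.34) = 1.65%.

1998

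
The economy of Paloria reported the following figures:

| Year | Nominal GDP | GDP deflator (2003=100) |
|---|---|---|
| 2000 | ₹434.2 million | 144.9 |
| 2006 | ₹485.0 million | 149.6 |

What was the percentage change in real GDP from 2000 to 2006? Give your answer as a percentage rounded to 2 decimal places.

Deflate each year: 2000 → 434.2/1.449 = 299.65; 2006 → 485.0/1.496 = 324.20.
So real GDP changed by 324.20/299.65 − 1 = 0.0819, i.e. 8.19%.

8.19%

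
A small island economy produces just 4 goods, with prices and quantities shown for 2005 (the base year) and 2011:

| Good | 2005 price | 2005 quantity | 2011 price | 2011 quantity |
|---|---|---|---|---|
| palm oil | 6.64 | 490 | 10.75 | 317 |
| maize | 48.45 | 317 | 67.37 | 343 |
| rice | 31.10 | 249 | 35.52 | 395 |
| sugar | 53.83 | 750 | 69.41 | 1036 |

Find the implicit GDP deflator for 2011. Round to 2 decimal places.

Nominal GDP 2011 = 10.75·317 + 67.37·343 + 35.52·395 + 69.41·1036 = 112454.82.
Real GDP 2011 (at 2005 prices) = 6.64·317 + 48.45·343 + 31.10·395 + 53.83·1036 = 86775.61.
Deflator = Nominal/Real × 100 = 112454.82/86775.61 × 100 = 129.593.

129.59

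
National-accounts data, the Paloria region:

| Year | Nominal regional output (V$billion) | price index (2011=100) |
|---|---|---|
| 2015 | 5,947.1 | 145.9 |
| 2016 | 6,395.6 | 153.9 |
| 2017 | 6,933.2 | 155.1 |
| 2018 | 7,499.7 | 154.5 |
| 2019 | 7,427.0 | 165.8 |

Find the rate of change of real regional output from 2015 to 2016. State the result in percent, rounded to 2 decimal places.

Real regional output 2015 = 5947.1/1.459 = 4076.15.
Real regional output 2016 = 6395.6/1.539 = 4155.69.
Change = 4155.69/4076.15 − 1 = 0.0195.

1.95%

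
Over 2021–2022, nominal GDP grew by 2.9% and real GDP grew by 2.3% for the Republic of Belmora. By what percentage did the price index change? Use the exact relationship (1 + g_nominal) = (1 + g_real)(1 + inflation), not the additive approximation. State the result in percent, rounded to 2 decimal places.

(1 + g_nom) = (1 + g_real)(1 + π), so π = 1.0290 / 1.0230 − 1 = 0.00587.

0.59%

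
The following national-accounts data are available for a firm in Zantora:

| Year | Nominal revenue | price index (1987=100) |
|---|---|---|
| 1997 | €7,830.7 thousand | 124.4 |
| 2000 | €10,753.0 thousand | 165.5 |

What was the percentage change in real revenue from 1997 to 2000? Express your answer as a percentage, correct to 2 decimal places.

3.22%

Deflate each year: 1997 → 7830.7/1.244 = 6294.77; 2000 → 10753.0/1.655 = 6497.28.
So real revenue changed by 6497.28/6294.77 − 1 = 0.0322, i.e. 3.22%.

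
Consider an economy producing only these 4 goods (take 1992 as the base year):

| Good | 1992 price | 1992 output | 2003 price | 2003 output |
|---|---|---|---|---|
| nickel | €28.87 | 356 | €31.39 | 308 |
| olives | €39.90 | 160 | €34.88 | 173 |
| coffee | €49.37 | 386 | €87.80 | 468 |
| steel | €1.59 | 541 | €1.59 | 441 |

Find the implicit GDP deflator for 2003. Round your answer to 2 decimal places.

Nominal GDP 2003 = 31.39·308 + 34.88·173 + 87.80·468 + 1.59·441 = 57493.95.
Real GDP 2003 (at 1992 prices) = 28.87·308 + 39.90·173 + 49.37·468 + 1.59·441 = 39601.01.
Deflator = Nominal/Real × 100 = 57493.95/39601.01 × 100 = 145.183.

145.18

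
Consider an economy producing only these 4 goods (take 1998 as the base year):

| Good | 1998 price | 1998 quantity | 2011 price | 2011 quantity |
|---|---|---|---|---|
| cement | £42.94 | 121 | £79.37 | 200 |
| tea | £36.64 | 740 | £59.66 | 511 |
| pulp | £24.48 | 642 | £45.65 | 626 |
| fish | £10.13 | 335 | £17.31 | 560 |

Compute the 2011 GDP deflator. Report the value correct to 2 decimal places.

175.19

Nominal GDP 2011 = 79.37·200 + 59.66·511 + 45.65·626 + 17.31·560 = 84630.76.
Real GDP 2011 (at 1998 prices) = 42.94·200 + 36.64·511 + 24.48·626 + 10.13·560 = 48308.32.
Deflator = Nominal/Real × 100 = 84630.76/48308.32 × 100 = 175.189.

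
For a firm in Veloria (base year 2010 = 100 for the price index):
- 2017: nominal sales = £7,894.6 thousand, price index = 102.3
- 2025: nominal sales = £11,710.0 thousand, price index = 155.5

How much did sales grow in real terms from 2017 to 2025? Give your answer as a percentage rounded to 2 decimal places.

Real sales 2017 = 7894.6 / 1.023 = 7717.11.
Real sales 2025 = 11710.0 / 1.555 = 7530.55.
Real growth = 7530.55 / 7717.11 − 1 = -0.0242.

-2.42%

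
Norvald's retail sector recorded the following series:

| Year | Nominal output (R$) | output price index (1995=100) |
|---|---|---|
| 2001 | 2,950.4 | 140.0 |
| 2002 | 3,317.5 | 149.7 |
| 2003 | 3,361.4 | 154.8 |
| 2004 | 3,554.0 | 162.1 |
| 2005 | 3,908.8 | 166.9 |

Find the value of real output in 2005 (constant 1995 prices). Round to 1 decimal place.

Real output 2005 = 3908.8 / 1.669 = 2342.00.

R$2,342.0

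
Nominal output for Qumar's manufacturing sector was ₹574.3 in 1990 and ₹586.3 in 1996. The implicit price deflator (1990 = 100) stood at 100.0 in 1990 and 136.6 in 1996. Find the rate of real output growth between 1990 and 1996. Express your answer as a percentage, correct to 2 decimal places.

-25.26%

Deflate each year: 1990 → 574.3/1.000 = 574.30; 1996 → 586.3/1.366 = 429.21.
So real output changed by 429.21/574.30 − 1 = -0.2526, i.e. -25.26%.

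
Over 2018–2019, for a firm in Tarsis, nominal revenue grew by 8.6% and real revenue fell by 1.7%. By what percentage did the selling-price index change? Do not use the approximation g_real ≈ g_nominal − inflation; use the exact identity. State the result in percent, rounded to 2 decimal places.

10.48%

(1 + g_nom) = (1 + g_real)(1 + π), so π = 1.0860 / 0.9830 − 1 = 0.10478.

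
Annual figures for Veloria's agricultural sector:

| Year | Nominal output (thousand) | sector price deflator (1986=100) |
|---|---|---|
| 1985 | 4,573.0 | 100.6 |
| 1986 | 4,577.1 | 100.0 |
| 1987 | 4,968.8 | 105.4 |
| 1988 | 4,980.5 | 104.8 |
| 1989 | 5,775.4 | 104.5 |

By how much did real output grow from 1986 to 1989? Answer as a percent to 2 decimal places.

Real output 1986 = 4577.1/1.000 = 4577.10.
Real output 1989 = 5775.4/1.045 = 5526.70.
Change = 5526.70/4577.10 − 1 = 0.2075.

20.75%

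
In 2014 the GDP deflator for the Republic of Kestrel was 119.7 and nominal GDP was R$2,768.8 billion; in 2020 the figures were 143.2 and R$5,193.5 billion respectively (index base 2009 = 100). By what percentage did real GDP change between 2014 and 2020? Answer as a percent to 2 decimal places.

56.79%

Deflate each year: 2014 → 2768.8/1.197 = 2313.12; 2020 → 5193.5/1.432 = 3626.75.
So real GDP changed by 3626.75/2313.12 − 1 = 0.5679, i.e. 56.79%.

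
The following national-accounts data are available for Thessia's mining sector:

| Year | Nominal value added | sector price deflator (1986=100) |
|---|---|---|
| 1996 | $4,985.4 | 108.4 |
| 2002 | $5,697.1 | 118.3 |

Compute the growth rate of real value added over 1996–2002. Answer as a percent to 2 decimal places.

Deflate each year: 1996 → 4985.4/1.084 = 4599.08; 2002 → 5697.1/1.183 = 4815.81.
So real value added changed by 4815.81/4599.08 − 1 = 0.0471, i.e. 4.71%.

4.71%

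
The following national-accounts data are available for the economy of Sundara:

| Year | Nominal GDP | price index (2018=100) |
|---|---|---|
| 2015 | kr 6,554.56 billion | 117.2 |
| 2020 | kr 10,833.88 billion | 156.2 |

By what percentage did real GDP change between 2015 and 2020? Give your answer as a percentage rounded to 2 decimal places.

Real GDP 2015 = 6554.56 / 1.172 = 5592.63.
Real GDP 2020 = 10833.88 / 1.562 = 6935.90.
Real growth = 6935.90 / 5592.63 − 1 = 0.2402.

24.02%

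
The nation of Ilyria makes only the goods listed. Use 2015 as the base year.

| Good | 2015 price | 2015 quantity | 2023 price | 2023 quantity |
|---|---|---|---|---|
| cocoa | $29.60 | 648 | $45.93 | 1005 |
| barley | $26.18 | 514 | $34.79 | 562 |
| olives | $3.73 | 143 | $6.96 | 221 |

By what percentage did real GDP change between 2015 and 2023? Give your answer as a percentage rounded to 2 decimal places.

Real GDP 2015 = Nominal GDP 2015 = 29.60·648 + 26.18·514 + 3.73·143 = 33170.71.
Real GDP 2023 (at 2015 prices) = 29.60·1005 + 26.18·562 + 3.73·221 = 45285.49.
Real growth = 45285.49/33170.71 − 1 = 0.3652.

36.52%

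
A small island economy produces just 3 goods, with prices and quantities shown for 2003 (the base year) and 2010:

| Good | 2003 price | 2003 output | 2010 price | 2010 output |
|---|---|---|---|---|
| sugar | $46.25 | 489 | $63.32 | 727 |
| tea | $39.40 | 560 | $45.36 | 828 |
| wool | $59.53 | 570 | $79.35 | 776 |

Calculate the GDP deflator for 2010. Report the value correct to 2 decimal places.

Nominal GDP 2010 = 63.32·727 + 45.36·828 + 79.35·776 = 145167.32.
Real GDP 2010 (at 2003 prices) = 46.25·727 + 39.40·828 + 59.53·776 = 112442.23.
Deflator = Nominal/Real × 100 = 145167.32/112442.23 × 100 = 129.104.

129.10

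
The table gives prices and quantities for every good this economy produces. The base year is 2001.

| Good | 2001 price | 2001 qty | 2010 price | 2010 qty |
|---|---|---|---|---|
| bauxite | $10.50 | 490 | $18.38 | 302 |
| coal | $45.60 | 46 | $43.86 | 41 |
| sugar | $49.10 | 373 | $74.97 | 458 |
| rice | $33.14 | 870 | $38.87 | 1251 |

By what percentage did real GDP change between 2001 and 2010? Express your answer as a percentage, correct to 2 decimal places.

Real GDP 2001 = Nominal GDP 2001 = 10.50·490 + 45.60·46 + 49.10·373 + 33.14·870 = 54388.70.
Real GDP 2010 (at 2001 prices) = 10.50·302 + 45.60·41 + 49.10·458 + 33.14·1251 = 68986.54.
Real growth = 68986.54/54388.70 − 1 = 0.2684.

26.84%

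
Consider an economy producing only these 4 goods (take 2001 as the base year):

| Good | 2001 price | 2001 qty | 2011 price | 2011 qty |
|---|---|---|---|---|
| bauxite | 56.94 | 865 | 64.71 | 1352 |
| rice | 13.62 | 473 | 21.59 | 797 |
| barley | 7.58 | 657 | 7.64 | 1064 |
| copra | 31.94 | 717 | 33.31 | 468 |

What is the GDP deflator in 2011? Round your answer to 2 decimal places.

115.84

Nominal GDP 2011 = 64.71·1352 + 21.59·797 + 7.64·1064 + 33.31·468 = 128413.19.
Real GDP 2011 (at 2001 prices) = 56.94·1352 + 13.62·797 + 7.58·1064 + 31.94·468 = 110851.06.
Deflator = Nominal/Real × 100 = 128413.19/110851.06 × 100 = 115.843.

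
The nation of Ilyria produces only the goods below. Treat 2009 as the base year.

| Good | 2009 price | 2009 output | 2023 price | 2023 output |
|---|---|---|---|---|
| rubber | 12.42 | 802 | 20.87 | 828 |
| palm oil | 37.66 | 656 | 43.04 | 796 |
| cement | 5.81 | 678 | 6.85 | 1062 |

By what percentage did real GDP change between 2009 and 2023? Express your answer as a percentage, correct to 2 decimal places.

20.27%

Real GDP 2009 = Nominal GDP 2009 = 12.42·802 + 37.66·656 + 5.81·678 = 38604.98.
Real GDP 2023 (at 2009 prices) = 12.42·828 + 37.66·796 + 5.81·1062 = 46431.34.
Real growth = 46431.34/38604.98 − 1 = 0.2027.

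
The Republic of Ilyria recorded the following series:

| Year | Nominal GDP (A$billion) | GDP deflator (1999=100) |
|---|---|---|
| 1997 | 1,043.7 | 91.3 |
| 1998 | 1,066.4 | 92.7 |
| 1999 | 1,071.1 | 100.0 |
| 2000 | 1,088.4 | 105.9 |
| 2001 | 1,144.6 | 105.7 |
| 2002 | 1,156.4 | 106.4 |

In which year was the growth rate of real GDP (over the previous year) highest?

2001

1998: real = 1066.4/0.927 = 1150.38; growth vs 1997 (1143.15) = 0.63%.
1999: real = 1071.1/1.000 = 1071.10; growth vs 1998 (1150.38) = -6.89%.
2000: real = 1088.4/1.059 = 1027.76; growth vs 1999 (1071.10) = -4.05%.
2001: real = 1144.6/1.057 = 1082.88; growth vs 2000 (1027.76) = 5.36%.
2002: real = 1156.4/1.064 = 1086.84; growth vs 2001 (1082.88) = 0.37%.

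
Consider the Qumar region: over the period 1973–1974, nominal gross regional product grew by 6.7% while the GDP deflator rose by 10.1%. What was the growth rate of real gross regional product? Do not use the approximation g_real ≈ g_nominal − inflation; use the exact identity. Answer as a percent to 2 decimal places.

-3.09%

(1 + g_nom) = (1 + g_real)(1 + π), so g_real = 1.0670 / 1.1010 − 1 = -0.03088.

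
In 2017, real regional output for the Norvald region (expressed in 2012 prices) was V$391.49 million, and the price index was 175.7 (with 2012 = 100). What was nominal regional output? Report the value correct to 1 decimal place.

Nominal regional output = Real × (price index/100) = 391.49 × 1.757 = 687.85.

V$687.8 million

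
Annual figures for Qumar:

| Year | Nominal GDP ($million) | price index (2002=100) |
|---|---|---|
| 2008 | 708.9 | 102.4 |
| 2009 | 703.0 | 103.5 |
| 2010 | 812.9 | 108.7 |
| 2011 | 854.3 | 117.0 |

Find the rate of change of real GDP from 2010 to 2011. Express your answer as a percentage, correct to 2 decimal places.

Real GDP 2010 = 812.9/1.087 = 747.84.
Real GDP 2011 = 854.3/1.170 = 730.17.
Change = 730.17/747.84 − 1 = -0.0236.

-2.36%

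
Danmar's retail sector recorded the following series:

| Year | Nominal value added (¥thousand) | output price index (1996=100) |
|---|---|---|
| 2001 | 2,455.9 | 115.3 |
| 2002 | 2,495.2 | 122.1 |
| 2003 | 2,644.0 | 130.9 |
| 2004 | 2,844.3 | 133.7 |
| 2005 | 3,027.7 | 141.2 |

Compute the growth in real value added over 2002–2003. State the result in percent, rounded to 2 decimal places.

Real value added 2002 = 2495.2/1.221 = 2043.57.
Real value added 2003 = 2644.0/1.309 = 2019.86.
Change = 2019.86/2043.57 − 1 = -0.0116.

-1.16%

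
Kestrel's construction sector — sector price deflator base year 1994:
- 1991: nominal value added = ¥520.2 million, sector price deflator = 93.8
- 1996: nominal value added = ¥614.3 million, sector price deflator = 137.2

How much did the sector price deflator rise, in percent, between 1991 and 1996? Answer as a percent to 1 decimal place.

46.3%

Price-level change = 137.2 / 93.8 − 1 = 0.4627.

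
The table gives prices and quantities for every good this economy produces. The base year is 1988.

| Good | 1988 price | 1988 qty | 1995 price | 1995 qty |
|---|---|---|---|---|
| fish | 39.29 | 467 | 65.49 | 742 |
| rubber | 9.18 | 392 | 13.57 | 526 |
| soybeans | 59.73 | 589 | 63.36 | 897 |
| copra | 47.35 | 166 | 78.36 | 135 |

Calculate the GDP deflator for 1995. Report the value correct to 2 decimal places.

131.07

Nominal GDP 1995 = 65.49·742 + 13.57·526 + 63.36·897 + 78.36·135 = 123143.92.
Real GDP 1995 (at 1988 prices) = 39.29·742 + 9.18·526 + 59.73·897 + 47.35·135 = 93951.92.
Deflator = Nominal/Real × 100 = 123143.92/93951.92 × 100 = 131.071.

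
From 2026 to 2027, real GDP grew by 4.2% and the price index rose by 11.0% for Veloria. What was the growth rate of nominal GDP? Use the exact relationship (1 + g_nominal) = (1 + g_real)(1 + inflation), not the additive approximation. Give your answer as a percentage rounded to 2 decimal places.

(1 + g_nom) = (1 + g_real)(1 + π) = 1.0420 × 1.1100 = 1.15662.

15.66%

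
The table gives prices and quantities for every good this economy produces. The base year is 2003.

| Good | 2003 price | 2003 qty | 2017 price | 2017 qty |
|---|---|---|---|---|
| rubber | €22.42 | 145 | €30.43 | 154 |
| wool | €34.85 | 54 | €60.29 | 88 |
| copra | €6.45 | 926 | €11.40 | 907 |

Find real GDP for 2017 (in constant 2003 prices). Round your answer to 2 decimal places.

€12369.63

Real GDP 2017 = Σ (p_2003 × q_2017) = 22.42·154 + 34.85·88 + 6.45·907 = 12369.63.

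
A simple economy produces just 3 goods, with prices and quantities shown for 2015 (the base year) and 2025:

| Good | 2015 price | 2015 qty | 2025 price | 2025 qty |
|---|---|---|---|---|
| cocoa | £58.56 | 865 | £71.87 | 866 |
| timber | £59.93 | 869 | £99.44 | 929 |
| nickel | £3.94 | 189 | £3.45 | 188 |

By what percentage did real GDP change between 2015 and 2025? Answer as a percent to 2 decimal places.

3.53%

Real GDP 2015 = Nominal GDP 2015 = 58.56·865 + 59.93·869 + 3.94·189 = 103478.23.
Real GDP 2025 (at 2015 prices) = 58.56·866 + 59.93·929 + 3.94·188 = 107128.65.
Real growth = 107128.65/103478.23 − 1 = 0.0353.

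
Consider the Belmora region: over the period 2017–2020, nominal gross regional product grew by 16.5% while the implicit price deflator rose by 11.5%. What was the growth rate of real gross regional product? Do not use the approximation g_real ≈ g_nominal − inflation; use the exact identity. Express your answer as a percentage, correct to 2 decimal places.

(1 + g_nom) = (1 + g_real)(1 + π), so g_real = 1.1650 / 1.1150 − 1 = 0.04484.

4.48%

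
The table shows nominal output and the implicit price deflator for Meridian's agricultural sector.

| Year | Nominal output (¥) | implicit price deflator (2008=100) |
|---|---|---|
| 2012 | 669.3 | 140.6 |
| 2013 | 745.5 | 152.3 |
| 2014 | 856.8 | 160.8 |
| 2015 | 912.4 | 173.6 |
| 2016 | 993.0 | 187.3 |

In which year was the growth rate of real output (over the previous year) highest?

2014

2013: real = 745.5/1.523 = 489.49; growth vs 2012 (476.03) = 2.83%.
2014: real = 856.8/1.608 = 532.84; growth vs 2013 (489.49) = 8.86%.
2015: real = 912.4/1.736 = 525.58; growth vs 2014 (532.84) = -1.36%.
2016: real = 993.0/1.873 = 530.17; growth vs 2015 (525.58) = 0.87%.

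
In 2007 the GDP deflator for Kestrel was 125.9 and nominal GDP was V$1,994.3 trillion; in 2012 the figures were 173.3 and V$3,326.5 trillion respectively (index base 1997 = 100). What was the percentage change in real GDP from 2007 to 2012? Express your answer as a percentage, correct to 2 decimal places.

Deflate each year: 2007 → 1994.3/1.259 = 1584.03; 2012 → 3326.5/1.733 = 1919.50.
So real GDP changed by 1919.50/1584.03 − 1 = 0.2118, i.e. 21.18%.

21.18%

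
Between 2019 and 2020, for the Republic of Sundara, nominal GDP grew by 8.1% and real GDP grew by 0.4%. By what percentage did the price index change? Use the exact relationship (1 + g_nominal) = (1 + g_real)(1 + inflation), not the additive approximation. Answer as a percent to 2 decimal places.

7.67%

(1 + g_nom) = (1 + g_real)(1 + π), so π = 1.0810 / 1.0040 − 1 = 0.07669.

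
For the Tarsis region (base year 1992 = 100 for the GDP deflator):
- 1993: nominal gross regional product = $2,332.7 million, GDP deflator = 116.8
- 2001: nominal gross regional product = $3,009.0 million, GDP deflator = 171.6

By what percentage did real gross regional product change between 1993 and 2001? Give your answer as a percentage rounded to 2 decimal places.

Real gross regional product 1993 = 2332.7 / 1.168 = 1997.17.
Real gross regional product 2001 = 3009.0 / 1.716 = 1753.50.
Real growth = 1753.50 / 1997.17 − 1 = -0.1220.

-12.20%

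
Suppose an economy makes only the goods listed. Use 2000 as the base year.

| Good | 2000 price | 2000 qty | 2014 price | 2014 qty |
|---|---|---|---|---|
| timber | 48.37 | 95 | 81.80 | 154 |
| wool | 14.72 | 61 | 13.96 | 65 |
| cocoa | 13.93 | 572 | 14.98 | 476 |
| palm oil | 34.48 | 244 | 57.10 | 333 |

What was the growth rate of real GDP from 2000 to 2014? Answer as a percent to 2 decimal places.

21.23%

Real GDP 2000 = Nominal GDP 2000 = 48.37·95 + 14.72·61 + 13.93·572 + 34.48·244 = 21874.15.
Real GDP 2014 (at 2000 prices) = 48.37·154 + 14.72·65 + 13.93·476 + 34.48·333 = 26518.30.
Real growth = 26518.30/21874.15 − 1 = 0.2123.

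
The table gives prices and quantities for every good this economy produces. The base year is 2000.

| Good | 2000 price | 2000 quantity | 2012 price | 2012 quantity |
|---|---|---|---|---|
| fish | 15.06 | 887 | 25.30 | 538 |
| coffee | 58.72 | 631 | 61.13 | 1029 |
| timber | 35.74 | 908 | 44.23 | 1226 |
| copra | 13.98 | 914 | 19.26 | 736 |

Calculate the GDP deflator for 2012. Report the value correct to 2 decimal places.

118.17

Nominal GDP 2012 = 25.30·538 + 61.13·1029 + 44.23·1226 + 19.26·736 = 144915.51.
Real GDP 2012 (at 2000 prices) = 15.06·538 + 58.72·1029 + 35.74·1226 + 13.98·736 = 122631.68.
Deflator = Nominal/Real × 100 = 144915.51/122631.68 × 100 = 118.171.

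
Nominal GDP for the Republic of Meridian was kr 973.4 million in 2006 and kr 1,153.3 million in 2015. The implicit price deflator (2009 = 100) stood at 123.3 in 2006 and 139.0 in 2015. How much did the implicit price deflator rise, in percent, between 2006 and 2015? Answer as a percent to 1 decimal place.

12.7%

Price-level change = 139.0 / 123.3 − 1 = 0.1273.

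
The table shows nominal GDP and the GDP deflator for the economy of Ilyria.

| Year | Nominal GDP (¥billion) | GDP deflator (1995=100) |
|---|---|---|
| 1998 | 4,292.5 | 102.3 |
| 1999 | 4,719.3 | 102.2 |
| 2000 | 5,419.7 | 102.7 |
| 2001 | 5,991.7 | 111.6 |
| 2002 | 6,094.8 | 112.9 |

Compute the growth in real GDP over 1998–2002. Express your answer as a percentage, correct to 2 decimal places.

Real GDP 1998 = 4292.5/1.023 = 4195.99.
Real GDP 2002 = 6094.8/1.129 = 5398.41.
Change = 5398.41/4195.99 − 1 = 0.2866.

28.66%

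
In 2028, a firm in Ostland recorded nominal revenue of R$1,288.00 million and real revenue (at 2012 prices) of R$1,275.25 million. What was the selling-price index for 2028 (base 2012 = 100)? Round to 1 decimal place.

101.0

selling-price index = (Nominal / Real) × 100 = 1288.00 / 1275.25 × 100 = 101.00.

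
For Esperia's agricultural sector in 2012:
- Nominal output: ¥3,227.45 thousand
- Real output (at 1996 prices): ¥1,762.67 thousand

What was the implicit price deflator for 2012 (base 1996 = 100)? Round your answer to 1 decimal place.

183.1

implicit price deflator = (Nominal / Real) × 100 = 3227.45 / 1762.67 × 100 = 183.10.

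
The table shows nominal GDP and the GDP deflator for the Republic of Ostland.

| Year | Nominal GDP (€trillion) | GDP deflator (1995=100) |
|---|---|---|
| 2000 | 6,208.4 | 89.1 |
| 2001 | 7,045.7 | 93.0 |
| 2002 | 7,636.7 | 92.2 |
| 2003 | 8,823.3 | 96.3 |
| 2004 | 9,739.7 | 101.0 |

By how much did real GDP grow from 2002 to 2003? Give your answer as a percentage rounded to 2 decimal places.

10.62%

Real GDP 2002 = 7636.7/0.922 = 8282.75.
Real GDP 2003 = 8823.3/0.963 = 9162.31.
Change = 9162.31/8282.75 − 1 = 0.1062.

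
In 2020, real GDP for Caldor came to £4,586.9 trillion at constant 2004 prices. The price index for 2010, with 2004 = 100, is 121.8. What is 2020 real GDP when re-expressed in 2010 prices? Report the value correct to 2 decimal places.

Real GDP in 2010 prices = Real GDP in 2004 prices × (P_2010/P_2004) = 4586.9 × 1.218 = 5586.84.

£5,586.84 trillion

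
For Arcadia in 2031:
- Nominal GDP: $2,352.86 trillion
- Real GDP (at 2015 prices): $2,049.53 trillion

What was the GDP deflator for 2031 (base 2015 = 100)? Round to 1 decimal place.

GDP deflator = (Nominal / Real) × 100 = 2352.86 / 2049.53 × 100 = 114.80.

114.8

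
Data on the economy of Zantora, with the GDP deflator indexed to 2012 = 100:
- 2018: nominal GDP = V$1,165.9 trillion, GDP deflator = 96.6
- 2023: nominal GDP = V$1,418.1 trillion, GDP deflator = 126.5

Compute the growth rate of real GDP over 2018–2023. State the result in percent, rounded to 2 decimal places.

-7.12%

Real GDP 2018 = 1165.9 / 0.966 = 1206.94.
Real GDP 2023 = 1418.1 / 1.265 = 1121.03.
Real growth = 1121.03 / 1206.94 − 1 = -0.0712.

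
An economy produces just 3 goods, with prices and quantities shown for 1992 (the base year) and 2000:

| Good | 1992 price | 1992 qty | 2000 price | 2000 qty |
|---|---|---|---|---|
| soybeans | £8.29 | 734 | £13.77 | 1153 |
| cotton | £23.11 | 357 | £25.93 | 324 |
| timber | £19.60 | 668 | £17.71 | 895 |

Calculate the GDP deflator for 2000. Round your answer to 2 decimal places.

Nominal GDP 2000 = 13.77·1153 + 25.93·324 + 17.71·895 = 40128.58.
Real GDP 2000 (at 1992 prices) = 8.29·1153 + 23.11·324 + 19.60·895 = 34588.01.
Deflator = Nominal/Real × 100 = 40128.58/34588.01 × 100 = 116.019.

116.02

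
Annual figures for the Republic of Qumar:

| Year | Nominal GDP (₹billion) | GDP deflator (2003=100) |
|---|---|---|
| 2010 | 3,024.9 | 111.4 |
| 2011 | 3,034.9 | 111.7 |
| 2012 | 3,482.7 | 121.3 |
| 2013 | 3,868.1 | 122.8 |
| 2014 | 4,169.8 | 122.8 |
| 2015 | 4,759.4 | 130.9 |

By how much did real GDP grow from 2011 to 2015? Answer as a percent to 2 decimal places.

33.82%

Real GDP 2011 = 3034.9/1.117 = 2717.01.
Real GDP 2015 = 4759.4/1.309 = 3635.91.
Change = 3635.91/2717.01 − 1 = 0.3382.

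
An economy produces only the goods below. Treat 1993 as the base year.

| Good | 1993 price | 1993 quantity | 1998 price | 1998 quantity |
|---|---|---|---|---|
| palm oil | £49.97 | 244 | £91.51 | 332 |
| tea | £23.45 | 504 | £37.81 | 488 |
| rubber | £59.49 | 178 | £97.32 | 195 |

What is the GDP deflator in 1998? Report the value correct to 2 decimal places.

171.09

Nominal GDP 1998 = 91.51·332 + 37.81·488 + 97.32·195 = 67810.00.
Real GDP 1998 (at 1993 prices) = 49.97·332 + 23.45·488 + 59.49·195 = 39634.19.
Deflator = Nominal/Real × 100 = 67810.00/39634.19 × 100 = 171.090.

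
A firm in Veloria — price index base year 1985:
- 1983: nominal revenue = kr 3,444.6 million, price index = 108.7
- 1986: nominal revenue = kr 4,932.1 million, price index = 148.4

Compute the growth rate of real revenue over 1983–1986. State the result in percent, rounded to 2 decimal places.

4.88%

Deflate each year: 1983 → 3444.6/1.087 = 3168.91; 1986 → 4932.1/1.484 = 3323.52.
So real revenue changed by 3323.52/3168.91 − 1 = 0.0488, i.e. 4.88%.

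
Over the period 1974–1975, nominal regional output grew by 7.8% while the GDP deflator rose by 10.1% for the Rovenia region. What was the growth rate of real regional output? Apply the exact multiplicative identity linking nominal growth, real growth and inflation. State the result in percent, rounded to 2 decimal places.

-2.09%

(1 + g_nom) = (1 + g_real)(1 + π), so g_real = 1.0780 / 1.1010 − 1 = -0.02089.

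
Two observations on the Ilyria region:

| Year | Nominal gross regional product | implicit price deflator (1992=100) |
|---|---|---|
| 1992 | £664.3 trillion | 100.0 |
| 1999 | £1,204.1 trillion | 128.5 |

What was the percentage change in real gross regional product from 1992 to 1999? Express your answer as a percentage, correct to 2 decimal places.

41.06%

Deflate each year: 1992 → 664.3/1.000 = 664.30; 1999 → 1204.1/1.285 = 937.04.
So real gross regional product changed by 937.04/664.30 − 1 = 0.4106, i.e. 41.06%.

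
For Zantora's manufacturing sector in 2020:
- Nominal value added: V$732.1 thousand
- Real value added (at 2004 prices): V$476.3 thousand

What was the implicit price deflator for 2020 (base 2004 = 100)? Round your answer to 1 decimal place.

implicit price deflator = (Nominal / Real) × 100 = 732.1 / 476.3 × 100 = 153.71.

153.7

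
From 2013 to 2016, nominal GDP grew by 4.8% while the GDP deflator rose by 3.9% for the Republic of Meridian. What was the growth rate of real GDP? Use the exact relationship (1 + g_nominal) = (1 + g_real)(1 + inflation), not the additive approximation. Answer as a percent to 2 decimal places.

0.87%

(1 + g_nom) = (1 + g_real)(1 + π), so g_real = 1.0480 / 1.0390 − 1 = 0.00866.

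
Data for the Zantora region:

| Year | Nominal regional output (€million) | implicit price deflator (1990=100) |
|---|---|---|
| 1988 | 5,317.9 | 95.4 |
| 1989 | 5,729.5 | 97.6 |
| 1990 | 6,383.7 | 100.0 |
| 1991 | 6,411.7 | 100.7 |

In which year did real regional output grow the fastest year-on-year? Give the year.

1989: real = 5729.5/0.976 = 5870.39; growth vs 1988 (5574.32) = 5.31%.
1990: real = 6383.7/1.000 = 6383.70; growth vs 1989 (5870.39) = 8.74%.
1991: real = 6411.7/1.007 = 6367.13; growth vs 1990 (6383.70) = -0.26%.

1990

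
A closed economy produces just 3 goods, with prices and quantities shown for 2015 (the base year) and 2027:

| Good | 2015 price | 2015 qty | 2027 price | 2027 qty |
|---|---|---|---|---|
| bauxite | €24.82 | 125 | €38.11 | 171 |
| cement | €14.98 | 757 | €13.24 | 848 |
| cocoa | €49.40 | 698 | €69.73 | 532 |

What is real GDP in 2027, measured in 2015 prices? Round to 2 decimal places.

€43228.06

Real GDP 2027 = Σ (p_2015 × q_2027) = 24.82·171 + 14.98·848 + 49.40·532 = 43228.06.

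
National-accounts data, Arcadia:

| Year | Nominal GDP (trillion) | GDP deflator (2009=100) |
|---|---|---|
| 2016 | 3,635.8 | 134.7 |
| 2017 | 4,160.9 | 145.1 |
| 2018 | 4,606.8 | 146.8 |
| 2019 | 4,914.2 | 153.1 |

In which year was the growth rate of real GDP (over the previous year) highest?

2018

2017: real = 4160.9/1.451 = 2867.61; growth vs 2016 (2699.18) = 6.24%.
2018: real = 4606.8/1.468 = 3138.15; growth vs 2017 (2867.61) = 9.43%.
2019: real = 4914.2/1.531 = 3209.80; growth vs 2018 (3138.15) = 2.28%.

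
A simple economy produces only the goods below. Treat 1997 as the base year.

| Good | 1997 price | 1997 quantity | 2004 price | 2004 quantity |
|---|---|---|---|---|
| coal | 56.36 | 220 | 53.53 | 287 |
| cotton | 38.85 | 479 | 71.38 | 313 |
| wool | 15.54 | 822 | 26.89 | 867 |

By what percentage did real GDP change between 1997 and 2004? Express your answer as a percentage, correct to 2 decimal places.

-4.51%

Real GDP 1997 = Nominal GDP 1997 = 56.36·220 + 38.85·479 + 15.54·822 = 43782.23.
Real GDP 2004 (at 1997 prices) = 56.36·287 + 38.85·313 + 15.54·867 = 41808.55.
Real growth = 41808.55/43782.23 − 1 = -0.0451.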